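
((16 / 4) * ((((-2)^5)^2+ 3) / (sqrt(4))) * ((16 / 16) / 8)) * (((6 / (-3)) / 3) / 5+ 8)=60593 / 30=2019.77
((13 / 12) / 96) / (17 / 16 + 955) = 13 / 1101384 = 0.00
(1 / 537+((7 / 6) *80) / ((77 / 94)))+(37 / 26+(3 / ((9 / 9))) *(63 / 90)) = 45101018 / 383955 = 117.46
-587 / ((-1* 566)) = 587 / 566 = 1.04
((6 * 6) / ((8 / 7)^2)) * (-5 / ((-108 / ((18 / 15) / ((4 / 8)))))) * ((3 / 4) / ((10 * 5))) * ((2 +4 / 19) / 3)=1029 / 30400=0.03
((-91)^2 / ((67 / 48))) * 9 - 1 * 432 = 3548448 / 67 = 52961.91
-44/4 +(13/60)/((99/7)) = -65249/5940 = -10.98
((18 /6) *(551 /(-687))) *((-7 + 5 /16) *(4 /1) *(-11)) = -648527 /916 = -708.00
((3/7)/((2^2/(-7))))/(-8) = 3/32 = 0.09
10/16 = 5/8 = 0.62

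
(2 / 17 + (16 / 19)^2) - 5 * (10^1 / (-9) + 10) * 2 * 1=-4863934 / 55233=-88.06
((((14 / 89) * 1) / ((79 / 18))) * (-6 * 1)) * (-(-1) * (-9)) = 13608 / 7031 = 1.94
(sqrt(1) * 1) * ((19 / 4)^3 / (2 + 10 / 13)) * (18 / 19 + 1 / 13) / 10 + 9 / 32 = 97813 / 23040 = 4.25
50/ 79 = 0.63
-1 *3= -3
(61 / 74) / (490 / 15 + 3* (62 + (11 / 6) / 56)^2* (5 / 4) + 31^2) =4591104 / 85903932337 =0.00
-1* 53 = -53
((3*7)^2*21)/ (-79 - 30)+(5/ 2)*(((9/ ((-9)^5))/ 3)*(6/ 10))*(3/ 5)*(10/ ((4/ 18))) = -4500955/ 52974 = -84.97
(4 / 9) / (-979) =-4 / 8811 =-0.00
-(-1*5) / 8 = 5 / 8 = 0.62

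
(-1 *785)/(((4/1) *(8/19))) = -14915/32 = -466.09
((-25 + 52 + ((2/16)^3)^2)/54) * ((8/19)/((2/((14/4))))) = 49545223/134479872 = 0.37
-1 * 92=-92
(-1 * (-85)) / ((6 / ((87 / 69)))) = 2465 / 138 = 17.86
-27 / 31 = -0.87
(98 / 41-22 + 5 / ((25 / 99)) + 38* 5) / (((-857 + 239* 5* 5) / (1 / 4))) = 38989 / 4196760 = 0.01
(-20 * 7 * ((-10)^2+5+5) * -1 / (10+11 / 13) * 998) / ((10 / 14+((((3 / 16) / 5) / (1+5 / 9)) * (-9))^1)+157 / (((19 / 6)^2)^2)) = 2243281054784000 / 3259024509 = 688328.99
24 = 24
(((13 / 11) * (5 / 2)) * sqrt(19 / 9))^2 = 80275 / 4356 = 18.43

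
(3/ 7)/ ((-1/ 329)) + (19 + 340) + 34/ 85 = 1092/ 5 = 218.40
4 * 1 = 4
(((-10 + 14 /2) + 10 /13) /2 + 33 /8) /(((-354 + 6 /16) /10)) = -3130 /36777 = -0.09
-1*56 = -56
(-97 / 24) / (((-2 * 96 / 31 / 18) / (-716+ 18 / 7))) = -7508479 / 896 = -8380.00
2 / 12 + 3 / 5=23 / 30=0.77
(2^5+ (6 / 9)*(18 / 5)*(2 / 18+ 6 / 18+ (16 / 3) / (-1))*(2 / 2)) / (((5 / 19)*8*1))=722 / 75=9.63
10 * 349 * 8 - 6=27914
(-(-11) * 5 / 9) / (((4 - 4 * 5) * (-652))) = 55 / 93888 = 0.00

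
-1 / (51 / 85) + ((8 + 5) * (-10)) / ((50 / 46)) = -1819 / 15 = -121.27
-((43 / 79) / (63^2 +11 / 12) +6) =-22581402 / 3763481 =-6.00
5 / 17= 0.29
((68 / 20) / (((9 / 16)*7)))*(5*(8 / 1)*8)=17408 / 63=276.32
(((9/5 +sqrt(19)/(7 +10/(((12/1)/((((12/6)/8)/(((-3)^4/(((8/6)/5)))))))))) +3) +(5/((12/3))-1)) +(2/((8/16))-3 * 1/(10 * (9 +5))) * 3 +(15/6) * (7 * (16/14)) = 37.61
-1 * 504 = -504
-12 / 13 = -0.92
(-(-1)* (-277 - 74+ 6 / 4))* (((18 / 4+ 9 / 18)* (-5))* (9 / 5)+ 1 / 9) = 47066 / 3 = 15688.67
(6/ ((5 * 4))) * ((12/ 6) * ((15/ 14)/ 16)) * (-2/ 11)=-9/ 1232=-0.01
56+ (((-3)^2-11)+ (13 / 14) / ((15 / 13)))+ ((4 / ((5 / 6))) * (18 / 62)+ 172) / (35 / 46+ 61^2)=20377615337 / 371506170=54.85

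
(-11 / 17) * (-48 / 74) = 264 / 629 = 0.42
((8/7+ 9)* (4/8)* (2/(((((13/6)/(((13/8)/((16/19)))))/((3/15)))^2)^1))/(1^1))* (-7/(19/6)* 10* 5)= -36423/1024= -35.57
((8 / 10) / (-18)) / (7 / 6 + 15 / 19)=-76 / 3345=-0.02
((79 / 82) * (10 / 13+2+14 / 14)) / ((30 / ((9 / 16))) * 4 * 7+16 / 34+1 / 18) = 12087 / 4972357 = 0.00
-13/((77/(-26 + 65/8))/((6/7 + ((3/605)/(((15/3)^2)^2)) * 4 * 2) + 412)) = 92340029821/74112500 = 1245.94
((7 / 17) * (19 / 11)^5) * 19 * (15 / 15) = 329321167 / 2737867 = 120.28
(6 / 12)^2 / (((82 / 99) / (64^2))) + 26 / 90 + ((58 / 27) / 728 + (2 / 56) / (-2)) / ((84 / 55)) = 418550276233 / 338476320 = 1236.57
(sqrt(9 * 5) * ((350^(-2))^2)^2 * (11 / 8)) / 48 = 11 * sqrt(5) / 28824005000000000000000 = 0.00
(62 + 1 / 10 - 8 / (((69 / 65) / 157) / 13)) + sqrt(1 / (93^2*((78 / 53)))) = -10570351 / 690 + sqrt(4134) / 7254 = -15319.34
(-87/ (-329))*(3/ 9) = 29/ 329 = 0.09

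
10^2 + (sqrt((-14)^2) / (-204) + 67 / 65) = 669379 / 6630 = 100.96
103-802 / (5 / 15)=-2303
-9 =-9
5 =5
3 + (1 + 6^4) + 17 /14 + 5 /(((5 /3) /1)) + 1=18273 /14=1305.21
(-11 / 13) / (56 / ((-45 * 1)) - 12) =495 / 7748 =0.06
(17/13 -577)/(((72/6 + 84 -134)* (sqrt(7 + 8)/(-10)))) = -7484* sqrt(15)/741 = -39.12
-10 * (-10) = 100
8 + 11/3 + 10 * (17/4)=325/6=54.17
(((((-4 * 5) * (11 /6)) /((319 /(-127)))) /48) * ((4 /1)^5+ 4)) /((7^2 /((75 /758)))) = 4079875 /6462708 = 0.63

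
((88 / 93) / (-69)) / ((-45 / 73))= 6424 / 288765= 0.02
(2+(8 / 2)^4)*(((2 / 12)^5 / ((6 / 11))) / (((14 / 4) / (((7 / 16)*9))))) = 0.07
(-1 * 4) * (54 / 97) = -2.23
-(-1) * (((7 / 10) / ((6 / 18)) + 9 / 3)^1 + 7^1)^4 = 21435.89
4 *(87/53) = 348/53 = 6.57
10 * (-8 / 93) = -80 / 93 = -0.86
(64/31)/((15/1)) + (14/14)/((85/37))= 4529/7905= 0.57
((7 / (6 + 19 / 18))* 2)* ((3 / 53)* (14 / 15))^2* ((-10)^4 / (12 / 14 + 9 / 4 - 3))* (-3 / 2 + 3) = 276595200 / 356743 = 775.33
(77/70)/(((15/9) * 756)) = 11/12600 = 0.00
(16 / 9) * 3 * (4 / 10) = 32 / 15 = 2.13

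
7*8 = 56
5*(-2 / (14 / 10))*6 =-42.86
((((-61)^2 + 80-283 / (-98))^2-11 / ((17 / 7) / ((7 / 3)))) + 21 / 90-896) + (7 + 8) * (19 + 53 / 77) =129927418437041 / 8979740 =14468951.04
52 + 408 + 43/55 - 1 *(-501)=52898/55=961.78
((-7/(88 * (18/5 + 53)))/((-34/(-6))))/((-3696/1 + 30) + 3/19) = 665/9829334856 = 0.00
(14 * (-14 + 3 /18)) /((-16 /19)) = 11039 /48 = 229.98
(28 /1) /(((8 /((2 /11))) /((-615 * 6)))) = -2348.18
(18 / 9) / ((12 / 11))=11 / 6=1.83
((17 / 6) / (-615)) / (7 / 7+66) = -17 / 247230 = -0.00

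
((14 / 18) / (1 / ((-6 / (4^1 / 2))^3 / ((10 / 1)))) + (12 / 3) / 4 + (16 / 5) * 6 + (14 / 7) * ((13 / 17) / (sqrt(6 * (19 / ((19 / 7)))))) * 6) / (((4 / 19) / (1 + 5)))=741 * sqrt(42) / 119 + 10317 / 20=556.20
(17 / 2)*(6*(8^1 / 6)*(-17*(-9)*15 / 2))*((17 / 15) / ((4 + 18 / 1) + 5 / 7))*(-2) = -412692 / 53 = -7786.64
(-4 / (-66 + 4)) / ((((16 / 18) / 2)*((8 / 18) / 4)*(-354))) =-0.00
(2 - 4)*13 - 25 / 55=-291 / 11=-26.45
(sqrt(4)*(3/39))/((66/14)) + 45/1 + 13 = 24896/429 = 58.03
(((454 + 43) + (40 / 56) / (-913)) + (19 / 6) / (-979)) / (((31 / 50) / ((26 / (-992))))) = -551247095425 / 26237560272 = -21.01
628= 628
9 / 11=0.82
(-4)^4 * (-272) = -69632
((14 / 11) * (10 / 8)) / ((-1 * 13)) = -35 / 286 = -0.12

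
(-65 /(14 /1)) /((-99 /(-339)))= -7345 /462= -15.90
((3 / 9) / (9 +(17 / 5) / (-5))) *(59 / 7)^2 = 87025 / 30576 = 2.85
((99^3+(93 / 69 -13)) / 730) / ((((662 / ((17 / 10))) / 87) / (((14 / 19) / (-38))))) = -231043852977 / 40125077800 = -5.76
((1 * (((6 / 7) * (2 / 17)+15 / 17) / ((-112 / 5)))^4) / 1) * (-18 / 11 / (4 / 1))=-1054061555625 / 694196815466463232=-0.00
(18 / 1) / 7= 18 / 7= 2.57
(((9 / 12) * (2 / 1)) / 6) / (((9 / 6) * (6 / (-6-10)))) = -4 / 9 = -0.44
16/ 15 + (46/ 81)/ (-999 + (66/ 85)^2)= 3114535258/ 2921434695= 1.07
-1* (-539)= 539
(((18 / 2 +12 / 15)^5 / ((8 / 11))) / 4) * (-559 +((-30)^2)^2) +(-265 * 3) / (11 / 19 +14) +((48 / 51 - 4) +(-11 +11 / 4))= 11843688409685055391 / 470900000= 25151175217.00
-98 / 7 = -14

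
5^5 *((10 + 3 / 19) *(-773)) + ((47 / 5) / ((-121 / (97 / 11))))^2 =-20648235076110486 / 841491475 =-24537664.00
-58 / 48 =-29 / 24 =-1.21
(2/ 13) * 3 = 6/ 13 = 0.46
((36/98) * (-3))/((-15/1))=18/245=0.07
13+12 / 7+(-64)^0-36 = -142 / 7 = -20.29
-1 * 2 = -2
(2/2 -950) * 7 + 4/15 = -99641/15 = -6642.73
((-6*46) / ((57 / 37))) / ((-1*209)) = 3404 / 3971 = 0.86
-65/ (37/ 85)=-5525/ 37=-149.32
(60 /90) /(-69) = -2 /207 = -0.01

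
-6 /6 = -1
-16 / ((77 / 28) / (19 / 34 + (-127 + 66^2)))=-24608.34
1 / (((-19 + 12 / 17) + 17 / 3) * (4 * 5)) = -51 / 12880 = -0.00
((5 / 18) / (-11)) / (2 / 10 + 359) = -25 / 355608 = -0.00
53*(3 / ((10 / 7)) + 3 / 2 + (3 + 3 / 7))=13038 / 35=372.51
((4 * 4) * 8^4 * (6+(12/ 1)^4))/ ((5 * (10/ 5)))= 679673856/ 5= 135934771.20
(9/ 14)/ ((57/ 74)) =111/ 133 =0.83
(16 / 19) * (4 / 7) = 64 / 133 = 0.48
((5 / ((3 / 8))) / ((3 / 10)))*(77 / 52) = 7700 / 117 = 65.81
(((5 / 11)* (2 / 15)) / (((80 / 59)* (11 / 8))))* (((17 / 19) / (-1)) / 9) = -1003 / 310365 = -0.00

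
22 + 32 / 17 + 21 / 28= 1675 / 68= 24.63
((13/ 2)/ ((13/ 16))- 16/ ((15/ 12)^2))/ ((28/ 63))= -5.04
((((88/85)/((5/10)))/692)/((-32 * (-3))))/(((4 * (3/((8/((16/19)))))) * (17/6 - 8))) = -209/43762080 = -0.00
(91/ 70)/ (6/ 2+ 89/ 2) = 13/ 475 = 0.03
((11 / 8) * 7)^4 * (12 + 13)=878826025 / 4096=214557.14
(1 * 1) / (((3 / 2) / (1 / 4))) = 1 / 6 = 0.17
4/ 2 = 2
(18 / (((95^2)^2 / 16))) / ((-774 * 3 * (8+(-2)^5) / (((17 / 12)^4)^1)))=83521 / 326813790960000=0.00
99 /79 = 1.25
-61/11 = -5.55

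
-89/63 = -1.41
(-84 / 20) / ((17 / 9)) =-189 / 85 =-2.22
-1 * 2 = -2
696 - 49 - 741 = -94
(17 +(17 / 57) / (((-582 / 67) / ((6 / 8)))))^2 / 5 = 57.63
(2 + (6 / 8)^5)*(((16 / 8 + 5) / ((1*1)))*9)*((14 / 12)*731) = 246183987 / 2048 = 120207.02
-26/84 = -13/42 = -0.31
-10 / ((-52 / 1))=5 / 26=0.19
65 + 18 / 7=67.57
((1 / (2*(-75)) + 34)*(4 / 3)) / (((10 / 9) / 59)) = 300841 / 125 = 2406.73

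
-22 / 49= -0.45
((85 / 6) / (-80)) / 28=-0.01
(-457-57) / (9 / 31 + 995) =-0.52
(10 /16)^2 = 0.39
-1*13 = -13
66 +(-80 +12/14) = -13.14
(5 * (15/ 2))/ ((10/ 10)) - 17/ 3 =191/ 6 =31.83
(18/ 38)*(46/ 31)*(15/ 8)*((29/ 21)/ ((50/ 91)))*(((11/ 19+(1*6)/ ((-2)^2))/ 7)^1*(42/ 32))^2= 0.50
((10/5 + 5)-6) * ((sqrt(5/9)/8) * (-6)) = -sqrt(5)/4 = -0.56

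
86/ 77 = 1.12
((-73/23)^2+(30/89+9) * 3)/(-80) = -896539/1883240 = -0.48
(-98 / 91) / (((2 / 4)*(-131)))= 28 / 1703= 0.02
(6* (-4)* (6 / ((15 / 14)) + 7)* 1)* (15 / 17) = -4536 / 17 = -266.82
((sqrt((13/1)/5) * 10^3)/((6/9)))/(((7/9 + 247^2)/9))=6075 * sqrt(65)/137272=0.36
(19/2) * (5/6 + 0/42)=95/12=7.92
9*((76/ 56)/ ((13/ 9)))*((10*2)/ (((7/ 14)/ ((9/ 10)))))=27702/ 91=304.42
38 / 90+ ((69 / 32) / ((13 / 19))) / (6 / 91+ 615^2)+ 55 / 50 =1323609181 / 869519520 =1.52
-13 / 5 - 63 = -328 / 5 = -65.60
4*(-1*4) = -16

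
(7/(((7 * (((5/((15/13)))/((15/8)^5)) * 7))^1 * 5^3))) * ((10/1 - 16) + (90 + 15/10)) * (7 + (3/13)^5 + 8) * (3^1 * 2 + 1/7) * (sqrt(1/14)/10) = 74637841620015 * sqrt(14)/217002211672064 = 1.29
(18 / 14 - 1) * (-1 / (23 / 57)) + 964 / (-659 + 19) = -2.21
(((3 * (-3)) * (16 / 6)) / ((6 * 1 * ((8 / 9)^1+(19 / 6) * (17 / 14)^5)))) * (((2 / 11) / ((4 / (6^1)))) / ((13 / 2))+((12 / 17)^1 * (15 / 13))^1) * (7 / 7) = -80621968896 / 217664527223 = -0.37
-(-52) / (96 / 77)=1001 / 24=41.71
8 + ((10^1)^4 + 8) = 10016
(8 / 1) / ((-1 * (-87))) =8 / 87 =0.09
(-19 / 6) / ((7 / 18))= -57 / 7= -8.14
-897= -897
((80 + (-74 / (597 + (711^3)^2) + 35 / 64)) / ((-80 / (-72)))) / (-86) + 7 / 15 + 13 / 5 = 7905856366697018111231 / 3555216345171240572160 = 2.22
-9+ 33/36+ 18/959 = -92807/11508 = -8.06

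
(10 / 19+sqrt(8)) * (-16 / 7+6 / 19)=-524 * sqrt(2) / 133- 2620 / 2527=-6.61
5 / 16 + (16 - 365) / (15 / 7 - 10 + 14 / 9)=55.70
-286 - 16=-302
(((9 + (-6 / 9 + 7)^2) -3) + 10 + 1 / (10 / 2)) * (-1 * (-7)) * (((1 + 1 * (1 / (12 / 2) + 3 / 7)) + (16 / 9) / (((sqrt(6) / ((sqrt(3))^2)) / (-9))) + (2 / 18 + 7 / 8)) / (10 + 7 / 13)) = 21428771 / 221940 -1844752 * sqrt(6) / 6165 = -636.41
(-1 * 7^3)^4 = 13841287201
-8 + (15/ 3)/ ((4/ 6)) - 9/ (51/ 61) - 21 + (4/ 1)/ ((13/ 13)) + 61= 1113/ 34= 32.74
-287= -287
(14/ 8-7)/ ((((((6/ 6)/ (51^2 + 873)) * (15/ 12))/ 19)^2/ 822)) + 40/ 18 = -2707449988515052/ 225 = -12033111060066.90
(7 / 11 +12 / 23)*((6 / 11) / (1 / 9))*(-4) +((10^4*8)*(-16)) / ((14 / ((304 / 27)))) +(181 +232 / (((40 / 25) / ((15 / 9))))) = -541250124260 / 525987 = -1029018.06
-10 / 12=-5 / 6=-0.83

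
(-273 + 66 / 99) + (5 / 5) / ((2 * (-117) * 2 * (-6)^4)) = -165177793 / 606528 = -272.33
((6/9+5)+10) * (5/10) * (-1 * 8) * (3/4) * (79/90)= -3713/90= -41.26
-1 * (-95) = 95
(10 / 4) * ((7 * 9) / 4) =315 / 8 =39.38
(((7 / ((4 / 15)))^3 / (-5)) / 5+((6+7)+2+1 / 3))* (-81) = 3671217 / 64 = 57362.77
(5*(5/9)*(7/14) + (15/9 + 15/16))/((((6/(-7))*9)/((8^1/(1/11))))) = -44275/972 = -45.55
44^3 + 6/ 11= 937030/ 11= 85184.55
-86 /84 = -43 /42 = -1.02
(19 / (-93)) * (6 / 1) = -38 / 31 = -1.23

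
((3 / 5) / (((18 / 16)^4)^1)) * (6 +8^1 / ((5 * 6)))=385024 / 164025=2.35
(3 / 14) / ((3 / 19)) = 1.36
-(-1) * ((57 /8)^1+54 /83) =5163 /664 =7.78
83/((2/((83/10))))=6889/20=344.45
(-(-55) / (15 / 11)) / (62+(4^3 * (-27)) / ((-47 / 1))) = 0.41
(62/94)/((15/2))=62/705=0.09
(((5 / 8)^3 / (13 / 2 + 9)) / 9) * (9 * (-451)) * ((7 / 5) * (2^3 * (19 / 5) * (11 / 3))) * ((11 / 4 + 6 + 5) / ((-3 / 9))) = 181448575 / 3968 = 45727.97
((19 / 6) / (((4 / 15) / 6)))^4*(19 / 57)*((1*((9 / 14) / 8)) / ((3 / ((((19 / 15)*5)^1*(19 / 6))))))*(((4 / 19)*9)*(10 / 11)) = 626762559375 / 78848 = 7948997.56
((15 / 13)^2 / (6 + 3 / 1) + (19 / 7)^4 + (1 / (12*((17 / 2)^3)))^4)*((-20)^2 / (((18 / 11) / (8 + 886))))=683272823003576491259810552800 / 57447640346571342563787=11893836.18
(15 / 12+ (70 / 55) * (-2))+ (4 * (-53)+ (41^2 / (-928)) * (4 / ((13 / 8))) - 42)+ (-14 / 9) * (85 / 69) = -2695507625 / 10301148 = -261.67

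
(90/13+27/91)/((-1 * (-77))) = 657/7007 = 0.09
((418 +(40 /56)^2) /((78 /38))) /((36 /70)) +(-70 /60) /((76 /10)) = 74001605 /186732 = 396.30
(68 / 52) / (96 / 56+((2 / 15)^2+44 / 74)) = 990675 / 1762618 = 0.56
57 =57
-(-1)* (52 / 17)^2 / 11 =2704 / 3179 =0.85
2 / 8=1 / 4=0.25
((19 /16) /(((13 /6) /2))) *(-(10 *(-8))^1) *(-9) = -789.23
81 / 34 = 2.38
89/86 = 1.03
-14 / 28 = -1 / 2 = -0.50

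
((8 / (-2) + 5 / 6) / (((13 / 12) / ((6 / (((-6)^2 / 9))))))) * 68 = -3876 / 13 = -298.15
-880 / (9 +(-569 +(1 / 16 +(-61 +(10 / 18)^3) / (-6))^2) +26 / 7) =685686435840 / 352375587379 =1.95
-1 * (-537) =537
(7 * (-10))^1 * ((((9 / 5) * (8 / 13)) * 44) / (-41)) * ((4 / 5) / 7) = 25344 / 2665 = 9.51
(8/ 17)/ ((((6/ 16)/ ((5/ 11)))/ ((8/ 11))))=2560/ 6171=0.41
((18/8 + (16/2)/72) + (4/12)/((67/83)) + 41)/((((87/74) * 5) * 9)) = 3906571/4721490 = 0.83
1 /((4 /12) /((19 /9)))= 6.33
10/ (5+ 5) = 1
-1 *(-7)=7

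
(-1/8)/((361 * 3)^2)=-1/9383112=-0.00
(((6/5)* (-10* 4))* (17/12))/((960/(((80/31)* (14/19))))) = -0.13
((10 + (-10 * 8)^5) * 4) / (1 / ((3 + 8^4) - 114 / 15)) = -53626797916344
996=996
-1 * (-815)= 815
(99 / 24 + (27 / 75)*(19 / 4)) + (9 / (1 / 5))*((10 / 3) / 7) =38169 / 1400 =27.26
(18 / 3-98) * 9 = -828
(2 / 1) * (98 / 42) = 14 / 3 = 4.67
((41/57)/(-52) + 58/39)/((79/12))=4367/19513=0.22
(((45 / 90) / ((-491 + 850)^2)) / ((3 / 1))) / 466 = 0.00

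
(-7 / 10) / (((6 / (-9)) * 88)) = 21 / 1760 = 0.01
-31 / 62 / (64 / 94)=-47 / 64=-0.73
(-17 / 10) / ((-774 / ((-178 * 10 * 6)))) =-3026 / 129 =-23.46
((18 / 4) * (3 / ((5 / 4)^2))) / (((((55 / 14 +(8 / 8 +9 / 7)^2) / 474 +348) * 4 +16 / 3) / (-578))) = -3.57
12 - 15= -3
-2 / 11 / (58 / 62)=-62 / 319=-0.19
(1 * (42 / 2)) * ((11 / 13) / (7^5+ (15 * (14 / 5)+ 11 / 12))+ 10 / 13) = 16.15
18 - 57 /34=555 /34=16.32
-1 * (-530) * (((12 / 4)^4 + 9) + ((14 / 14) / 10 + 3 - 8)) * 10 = 451030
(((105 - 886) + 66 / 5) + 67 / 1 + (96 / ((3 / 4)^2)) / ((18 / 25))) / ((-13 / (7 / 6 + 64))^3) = 35985435542 / 616005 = 58417.44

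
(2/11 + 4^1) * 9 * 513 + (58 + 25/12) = 2556515/132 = 19367.54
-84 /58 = -1.45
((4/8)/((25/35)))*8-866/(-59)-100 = -23518/295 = -79.72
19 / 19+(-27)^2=730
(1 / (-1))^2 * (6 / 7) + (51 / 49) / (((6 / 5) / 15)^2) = 32043 / 196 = 163.48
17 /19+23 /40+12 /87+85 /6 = 1042999 /66120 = 15.77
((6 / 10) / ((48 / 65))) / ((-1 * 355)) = -13 / 5680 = -0.00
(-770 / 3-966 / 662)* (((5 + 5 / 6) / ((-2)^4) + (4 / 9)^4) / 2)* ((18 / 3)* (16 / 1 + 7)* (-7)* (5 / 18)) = 17484360997915 / 1250894016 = 13977.49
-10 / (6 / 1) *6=-10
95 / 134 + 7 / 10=472 / 335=1.41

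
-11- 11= -22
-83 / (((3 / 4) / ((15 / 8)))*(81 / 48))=-3320 / 27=-122.96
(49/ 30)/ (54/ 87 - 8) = -1421/ 6420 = -0.22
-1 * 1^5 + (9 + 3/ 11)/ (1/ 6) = 601/ 11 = 54.64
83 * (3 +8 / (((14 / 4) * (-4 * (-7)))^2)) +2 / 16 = 4786521 / 19208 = 249.19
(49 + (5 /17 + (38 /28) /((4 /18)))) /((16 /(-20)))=-131855 /1904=-69.25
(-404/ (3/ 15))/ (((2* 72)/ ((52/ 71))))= -6565/ 639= -10.27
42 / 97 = 0.43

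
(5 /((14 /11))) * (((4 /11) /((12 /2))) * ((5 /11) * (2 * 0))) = 0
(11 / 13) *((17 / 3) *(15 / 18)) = 935 / 234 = 4.00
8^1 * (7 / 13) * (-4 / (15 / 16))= -3584 / 195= -18.38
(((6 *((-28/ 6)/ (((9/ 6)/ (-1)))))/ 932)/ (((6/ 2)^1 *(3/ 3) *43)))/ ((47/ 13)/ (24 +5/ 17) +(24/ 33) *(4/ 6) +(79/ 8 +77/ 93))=205052848/ 14972294161425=0.00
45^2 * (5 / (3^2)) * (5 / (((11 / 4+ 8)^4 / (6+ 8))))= 20160000 / 3418801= 5.90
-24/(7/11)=-264/7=-37.71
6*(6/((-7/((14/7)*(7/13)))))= -5.54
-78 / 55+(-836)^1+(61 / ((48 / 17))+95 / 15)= -712343 / 880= -809.48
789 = 789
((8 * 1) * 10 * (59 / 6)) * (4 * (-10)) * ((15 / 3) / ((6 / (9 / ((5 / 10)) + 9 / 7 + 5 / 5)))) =-33512000 / 63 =-531936.51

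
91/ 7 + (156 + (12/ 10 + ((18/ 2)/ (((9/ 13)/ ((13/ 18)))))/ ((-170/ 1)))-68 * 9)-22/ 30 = -1354321/ 3060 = -442.59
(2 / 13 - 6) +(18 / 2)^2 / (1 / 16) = 16772 / 13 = 1290.15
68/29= 2.34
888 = 888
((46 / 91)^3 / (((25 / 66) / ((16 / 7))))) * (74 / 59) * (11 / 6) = 13944744704 / 7780620575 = 1.79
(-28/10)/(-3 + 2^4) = -14/65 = -0.22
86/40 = 2.15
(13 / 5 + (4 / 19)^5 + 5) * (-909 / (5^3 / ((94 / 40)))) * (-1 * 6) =6030151634529 / 7737809375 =779.31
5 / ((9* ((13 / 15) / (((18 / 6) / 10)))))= 5 / 26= 0.19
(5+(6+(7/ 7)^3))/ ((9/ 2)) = 8/ 3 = 2.67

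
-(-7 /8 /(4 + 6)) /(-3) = -7 /240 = -0.03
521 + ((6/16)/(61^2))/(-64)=521.00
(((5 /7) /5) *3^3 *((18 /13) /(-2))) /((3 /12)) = -972 /91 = -10.68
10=10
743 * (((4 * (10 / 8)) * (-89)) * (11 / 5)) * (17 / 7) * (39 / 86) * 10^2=-24113210550 / 301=-80110334.05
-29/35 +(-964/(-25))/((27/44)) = 292997/4725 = 62.01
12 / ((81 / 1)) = 4 / 27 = 0.15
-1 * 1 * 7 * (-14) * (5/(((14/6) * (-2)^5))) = -105/16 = -6.56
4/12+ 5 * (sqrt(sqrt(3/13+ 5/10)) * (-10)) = -25 * 19^(1/4) * 26^(3/4)/13+ 1/3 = -45.90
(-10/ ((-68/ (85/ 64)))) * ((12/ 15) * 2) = 5/ 16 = 0.31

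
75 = 75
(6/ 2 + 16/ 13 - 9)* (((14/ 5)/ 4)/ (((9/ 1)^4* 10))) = -217/ 4264650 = -0.00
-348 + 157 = -191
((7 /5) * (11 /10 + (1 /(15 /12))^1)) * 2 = 133 /25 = 5.32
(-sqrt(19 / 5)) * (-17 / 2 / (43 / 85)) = 289 * sqrt(95) / 86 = 32.75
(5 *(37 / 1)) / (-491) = -185 / 491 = -0.38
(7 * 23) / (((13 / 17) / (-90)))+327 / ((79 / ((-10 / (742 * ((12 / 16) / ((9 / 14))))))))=-50537929320 / 2667119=-18948.51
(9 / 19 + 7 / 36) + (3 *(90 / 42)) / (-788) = 155627 / 235809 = 0.66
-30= -30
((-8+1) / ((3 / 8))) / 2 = -28 / 3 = -9.33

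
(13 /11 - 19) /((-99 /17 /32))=106624 /1089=97.91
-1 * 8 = -8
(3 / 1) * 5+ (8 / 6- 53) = -110 / 3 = -36.67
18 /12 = 3 /2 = 1.50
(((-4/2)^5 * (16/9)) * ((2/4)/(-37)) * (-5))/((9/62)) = -79360/2997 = -26.48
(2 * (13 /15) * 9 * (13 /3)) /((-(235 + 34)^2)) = -338 /361805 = -0.00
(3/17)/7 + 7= 836/119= 7.03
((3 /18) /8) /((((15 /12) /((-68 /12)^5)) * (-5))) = 1419857 /72900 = 19.48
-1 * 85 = -85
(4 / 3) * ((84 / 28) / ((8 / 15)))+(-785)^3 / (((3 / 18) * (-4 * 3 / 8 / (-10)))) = -19349464992.50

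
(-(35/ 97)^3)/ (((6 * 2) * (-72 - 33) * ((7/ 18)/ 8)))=700/ 912673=0.00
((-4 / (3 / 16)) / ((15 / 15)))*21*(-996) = 446208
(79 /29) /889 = 79 /25781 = 0.00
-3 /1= -3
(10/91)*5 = 50/91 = 0.55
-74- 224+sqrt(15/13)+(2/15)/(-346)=-296.93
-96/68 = -24/17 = -1.41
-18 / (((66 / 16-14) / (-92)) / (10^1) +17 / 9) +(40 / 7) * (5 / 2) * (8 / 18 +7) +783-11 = 6887868056 / 7927353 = 868.87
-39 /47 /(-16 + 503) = -39 /22889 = -0.00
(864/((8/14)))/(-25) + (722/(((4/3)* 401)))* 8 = -498012/10025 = -49.68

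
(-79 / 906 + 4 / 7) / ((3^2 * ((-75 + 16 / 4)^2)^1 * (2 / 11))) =33781 / 575460396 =0.00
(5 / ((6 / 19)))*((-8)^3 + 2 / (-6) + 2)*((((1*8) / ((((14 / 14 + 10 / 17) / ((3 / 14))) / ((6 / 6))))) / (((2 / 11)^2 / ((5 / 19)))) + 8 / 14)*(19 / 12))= -227912315 / 1944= -117238.85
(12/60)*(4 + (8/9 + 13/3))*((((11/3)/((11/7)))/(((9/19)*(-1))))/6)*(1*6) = -11039/1215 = -9.09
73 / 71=1.03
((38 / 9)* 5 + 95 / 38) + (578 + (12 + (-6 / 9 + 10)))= 622.94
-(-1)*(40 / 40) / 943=1 / 943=0.00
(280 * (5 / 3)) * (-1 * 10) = -14000 / 3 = -4666.67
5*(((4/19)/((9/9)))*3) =60/19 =3.16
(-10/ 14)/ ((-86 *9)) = 5/ 5418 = 0.00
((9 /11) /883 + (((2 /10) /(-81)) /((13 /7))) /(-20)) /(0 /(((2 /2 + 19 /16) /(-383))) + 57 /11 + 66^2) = 1015691 /4460524742700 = 0.00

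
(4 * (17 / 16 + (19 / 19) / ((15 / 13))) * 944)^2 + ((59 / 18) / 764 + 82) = 6081192604049 / 114600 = 53064507.89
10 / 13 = 0.77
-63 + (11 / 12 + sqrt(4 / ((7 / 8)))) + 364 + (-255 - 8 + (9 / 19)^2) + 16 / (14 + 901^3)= 4 * sqrt(14) / 7 + 41340333263999 / 1056188840460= 41.28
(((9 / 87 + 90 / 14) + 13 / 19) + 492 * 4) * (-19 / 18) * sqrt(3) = -7618409 * sqrt(3) / 3654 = -3611.24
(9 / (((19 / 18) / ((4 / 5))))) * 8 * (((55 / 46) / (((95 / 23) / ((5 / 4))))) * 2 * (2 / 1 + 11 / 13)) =112.40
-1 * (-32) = 32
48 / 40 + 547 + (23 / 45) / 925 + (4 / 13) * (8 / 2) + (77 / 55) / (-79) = 549.41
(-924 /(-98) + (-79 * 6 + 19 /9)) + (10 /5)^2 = -458.46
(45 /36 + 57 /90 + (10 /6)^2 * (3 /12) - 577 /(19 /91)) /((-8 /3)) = 2360611 /2280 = 1035.36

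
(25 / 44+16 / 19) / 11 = 1179 / 9196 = 0.13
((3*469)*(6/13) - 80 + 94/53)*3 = 1713.47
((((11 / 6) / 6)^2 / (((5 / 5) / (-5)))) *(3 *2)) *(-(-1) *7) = -4235 / 216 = -19.61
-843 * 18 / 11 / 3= -5058 / 11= -459.82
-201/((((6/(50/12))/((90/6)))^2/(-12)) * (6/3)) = 1046875/8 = 130859.38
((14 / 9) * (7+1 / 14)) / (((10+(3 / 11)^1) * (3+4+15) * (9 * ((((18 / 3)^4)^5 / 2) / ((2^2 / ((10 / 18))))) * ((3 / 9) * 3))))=11 / 516432379658895360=0.00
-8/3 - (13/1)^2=-515/3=-171.67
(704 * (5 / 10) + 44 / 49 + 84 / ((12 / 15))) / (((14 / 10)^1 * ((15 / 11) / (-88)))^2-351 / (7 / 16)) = -2336000832 / 4092918431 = -0.57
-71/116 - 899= -104355/116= -899.61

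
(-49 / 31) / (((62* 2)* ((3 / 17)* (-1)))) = 0.07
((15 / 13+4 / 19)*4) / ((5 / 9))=12132 / 1235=9.82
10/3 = 3.33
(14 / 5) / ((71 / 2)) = 28 / 355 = 0.08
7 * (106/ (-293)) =-742/ 293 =-2.53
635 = 635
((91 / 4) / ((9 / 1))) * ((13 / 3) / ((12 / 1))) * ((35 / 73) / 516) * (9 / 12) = 41405 / 65090304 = 0.00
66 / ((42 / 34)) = 374 / 7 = 53.43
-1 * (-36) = 36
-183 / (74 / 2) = -183 / 37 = -4.95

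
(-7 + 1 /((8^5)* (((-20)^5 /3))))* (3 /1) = -2202009600009 /104857600000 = -21.00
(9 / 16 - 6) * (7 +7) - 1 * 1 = -77.12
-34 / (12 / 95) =-1615 / 6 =-269.17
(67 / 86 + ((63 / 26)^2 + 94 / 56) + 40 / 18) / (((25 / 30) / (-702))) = -34779924 / 3913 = -8888.30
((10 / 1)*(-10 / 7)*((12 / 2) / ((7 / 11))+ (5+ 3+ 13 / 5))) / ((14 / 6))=-42060 / 343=-122.62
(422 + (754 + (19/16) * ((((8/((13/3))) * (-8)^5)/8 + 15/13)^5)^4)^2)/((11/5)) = 90505269933664180766784338424608365288115480893457913490979517325372730790263603959996425854696005946734280586435647319168482109432738909026347055956173999296371615321609424743939404116498115612502870605/1017107233006040551738657191438013880828798364416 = 88983016732835164343333160000000000000000000000000000000000000000000000000000000000000000000000000000000000000000000000000000000000000000000000000000000000.00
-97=-97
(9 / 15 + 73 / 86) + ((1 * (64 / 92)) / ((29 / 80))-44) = -11653699 / 286810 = -40.63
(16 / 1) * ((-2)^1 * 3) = -96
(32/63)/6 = 16/189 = 0.08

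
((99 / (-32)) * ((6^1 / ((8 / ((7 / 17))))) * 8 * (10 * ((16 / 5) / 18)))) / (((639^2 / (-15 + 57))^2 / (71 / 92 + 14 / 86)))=-0.00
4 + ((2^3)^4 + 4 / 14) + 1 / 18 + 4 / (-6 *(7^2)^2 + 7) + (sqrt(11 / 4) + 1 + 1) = sqrt(11) / 2 + 1063252943 / 259182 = 4104.00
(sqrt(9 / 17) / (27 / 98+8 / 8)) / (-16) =-147 * sqrt(17) / 17000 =-0.04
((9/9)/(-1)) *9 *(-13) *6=702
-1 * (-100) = 100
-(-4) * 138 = 552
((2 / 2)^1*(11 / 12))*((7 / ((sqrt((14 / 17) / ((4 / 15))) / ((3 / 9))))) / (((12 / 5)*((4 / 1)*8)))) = 11*sqrt(3570) / 41472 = 0.02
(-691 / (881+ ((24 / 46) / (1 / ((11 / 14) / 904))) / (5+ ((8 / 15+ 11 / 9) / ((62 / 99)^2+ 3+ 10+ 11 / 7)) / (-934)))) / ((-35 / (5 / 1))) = 43049270006811247 / 384203871871103114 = 0.11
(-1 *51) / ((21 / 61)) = -1037 / 7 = -148.14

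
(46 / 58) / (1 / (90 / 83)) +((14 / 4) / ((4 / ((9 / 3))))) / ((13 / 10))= 2.88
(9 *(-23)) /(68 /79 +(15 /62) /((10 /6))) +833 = 3090305 /4927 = 627.22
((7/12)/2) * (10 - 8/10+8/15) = 511/180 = 2.84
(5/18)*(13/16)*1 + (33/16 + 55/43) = 44177/12384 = 3.57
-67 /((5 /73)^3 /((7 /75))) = -182448973 /9375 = -19461.22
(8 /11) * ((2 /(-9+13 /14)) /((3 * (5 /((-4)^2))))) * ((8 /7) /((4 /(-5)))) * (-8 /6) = -4096 /11187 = -0.37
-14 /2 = -7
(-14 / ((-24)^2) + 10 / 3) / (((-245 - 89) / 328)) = -39073 / 12024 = -3.25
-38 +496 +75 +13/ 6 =3211/ 6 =535.17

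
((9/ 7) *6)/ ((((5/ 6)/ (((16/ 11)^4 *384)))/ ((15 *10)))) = 244611809280/ 102487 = 2386759.39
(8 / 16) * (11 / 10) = 11 / 20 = 0.55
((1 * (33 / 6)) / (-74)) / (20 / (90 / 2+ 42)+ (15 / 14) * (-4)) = 0.02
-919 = -919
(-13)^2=169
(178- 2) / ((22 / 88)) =704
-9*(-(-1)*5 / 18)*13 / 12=-65 / 24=-2.71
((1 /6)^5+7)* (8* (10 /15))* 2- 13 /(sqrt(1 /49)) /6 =86753 /1458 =59.50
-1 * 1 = -1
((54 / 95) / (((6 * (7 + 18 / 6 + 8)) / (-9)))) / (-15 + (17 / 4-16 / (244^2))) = 0.00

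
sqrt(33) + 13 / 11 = 6.93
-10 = -10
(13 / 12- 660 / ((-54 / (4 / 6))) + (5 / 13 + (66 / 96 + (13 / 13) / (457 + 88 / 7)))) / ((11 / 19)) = 190241567 / 10687248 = 17.80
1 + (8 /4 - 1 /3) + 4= 20 /3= 6.67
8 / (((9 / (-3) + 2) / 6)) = -48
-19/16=-1.19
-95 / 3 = -31.67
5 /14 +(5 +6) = 159 /14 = 11.36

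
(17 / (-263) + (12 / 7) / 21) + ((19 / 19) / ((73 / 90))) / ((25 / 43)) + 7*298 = 9822087403 / 4703755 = 2088.14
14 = 14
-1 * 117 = -117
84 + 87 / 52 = 4455 / 52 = 85.67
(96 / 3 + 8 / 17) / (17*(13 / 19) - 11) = 874 / 17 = 51.41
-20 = -20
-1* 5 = -5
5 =5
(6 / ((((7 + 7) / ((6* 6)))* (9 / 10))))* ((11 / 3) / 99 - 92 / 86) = -47960 / 2709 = -17.70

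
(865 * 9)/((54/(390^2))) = 21927750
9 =9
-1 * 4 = -4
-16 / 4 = -4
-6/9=-2/3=-0.67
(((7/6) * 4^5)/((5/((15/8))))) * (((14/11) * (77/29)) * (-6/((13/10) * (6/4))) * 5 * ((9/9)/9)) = -8780800/3393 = -2587.92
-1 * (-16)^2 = -256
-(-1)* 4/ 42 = 2/ 21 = 0.10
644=644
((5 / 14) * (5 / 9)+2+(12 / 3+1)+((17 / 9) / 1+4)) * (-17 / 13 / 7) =-28033 / 11466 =-2.44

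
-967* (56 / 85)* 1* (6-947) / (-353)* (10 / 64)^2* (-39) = 1242077655 / 768128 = 1617.02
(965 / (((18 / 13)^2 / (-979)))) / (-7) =159660215 / 2268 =70396.92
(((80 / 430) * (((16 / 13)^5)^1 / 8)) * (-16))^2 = 281474976710656 / 254900351428801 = 1.10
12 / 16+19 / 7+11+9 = 23.46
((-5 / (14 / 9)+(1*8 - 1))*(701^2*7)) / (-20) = -26044253 / 40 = -651106.32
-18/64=-9/32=-0.28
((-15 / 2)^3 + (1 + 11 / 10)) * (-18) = 151119 / 20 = 7555.95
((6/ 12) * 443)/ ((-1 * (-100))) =443/ 200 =2.22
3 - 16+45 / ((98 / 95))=3001 / 98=30.62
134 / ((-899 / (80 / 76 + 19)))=-2.99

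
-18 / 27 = -2 / 3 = -0.67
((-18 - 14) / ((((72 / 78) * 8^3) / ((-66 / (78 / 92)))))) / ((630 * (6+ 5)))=23 / 30240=0.00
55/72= 0.76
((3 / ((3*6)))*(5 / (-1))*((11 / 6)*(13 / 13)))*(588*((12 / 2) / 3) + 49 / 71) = -4594975 / 2556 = -1797.72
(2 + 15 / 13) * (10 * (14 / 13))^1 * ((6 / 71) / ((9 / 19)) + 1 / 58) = 6936790 / 1043913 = 6.64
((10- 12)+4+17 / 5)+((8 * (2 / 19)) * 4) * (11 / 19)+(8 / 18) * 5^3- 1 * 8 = 54.91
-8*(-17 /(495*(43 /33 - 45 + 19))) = -136 /12225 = -0.01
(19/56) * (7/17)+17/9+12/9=4115/1224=3.36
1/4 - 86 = -343/4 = -85.75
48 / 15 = 16 / 5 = 3.20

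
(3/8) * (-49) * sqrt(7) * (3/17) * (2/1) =-441 * sqrt(7)/68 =-17.16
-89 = -89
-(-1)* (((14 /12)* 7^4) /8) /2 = 16807 /96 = 175.07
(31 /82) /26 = 0.01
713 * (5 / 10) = 713 / 2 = 356.50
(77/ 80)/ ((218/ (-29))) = -2233/ 17440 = -0.13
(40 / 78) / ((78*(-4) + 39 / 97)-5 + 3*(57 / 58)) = -112520 / 68819127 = -0.00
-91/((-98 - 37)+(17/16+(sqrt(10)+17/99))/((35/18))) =88792704 * sqrt(10)/34248518693+23198495320/34248518693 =0.69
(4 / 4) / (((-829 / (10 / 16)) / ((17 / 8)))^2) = 7225 / 2814939136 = 0.00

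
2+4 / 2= 4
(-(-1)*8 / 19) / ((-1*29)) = -8 / 551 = -0.01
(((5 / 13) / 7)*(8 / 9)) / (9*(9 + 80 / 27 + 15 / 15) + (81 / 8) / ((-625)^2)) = 125000000 / 298593816339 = 0.00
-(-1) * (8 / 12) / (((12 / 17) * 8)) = 0.12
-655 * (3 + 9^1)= -7860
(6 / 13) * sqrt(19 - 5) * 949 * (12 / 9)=2185.13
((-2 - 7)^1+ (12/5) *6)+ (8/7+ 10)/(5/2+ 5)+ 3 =9.89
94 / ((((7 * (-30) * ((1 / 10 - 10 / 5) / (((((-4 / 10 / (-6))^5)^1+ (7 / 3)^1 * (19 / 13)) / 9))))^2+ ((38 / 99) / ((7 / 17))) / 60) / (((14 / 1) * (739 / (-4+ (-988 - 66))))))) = -5728864153915288831543560 / 6910512823538582198230205449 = -0.00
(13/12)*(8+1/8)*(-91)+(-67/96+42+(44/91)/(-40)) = -5530613/7280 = -759.70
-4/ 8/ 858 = -0.00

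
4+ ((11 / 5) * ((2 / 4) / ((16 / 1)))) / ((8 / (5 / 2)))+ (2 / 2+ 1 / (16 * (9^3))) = 1874291 / 373248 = 5.02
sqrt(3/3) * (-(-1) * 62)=62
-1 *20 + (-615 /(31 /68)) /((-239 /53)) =2068280 /7409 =279.16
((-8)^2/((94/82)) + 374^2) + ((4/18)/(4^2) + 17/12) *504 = 140652.83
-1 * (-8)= 8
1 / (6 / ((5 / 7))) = 5 / 42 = 0.12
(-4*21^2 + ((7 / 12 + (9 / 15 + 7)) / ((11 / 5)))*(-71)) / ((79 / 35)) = -9369815 / 10428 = -898.52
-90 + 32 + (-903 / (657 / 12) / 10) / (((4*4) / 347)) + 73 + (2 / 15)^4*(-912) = -207524201 / 9855000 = -21.06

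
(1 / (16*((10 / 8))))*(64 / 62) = 8 / 155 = 0.05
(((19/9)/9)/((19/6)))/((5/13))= 26/135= 0.19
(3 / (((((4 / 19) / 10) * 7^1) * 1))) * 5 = 1425 / 14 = 101.79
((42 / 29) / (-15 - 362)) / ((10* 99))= -7 / 1803945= -0.00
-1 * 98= -98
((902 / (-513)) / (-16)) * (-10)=-2255 / 2052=-1.10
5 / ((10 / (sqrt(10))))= sqrt(10) / 2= 1.58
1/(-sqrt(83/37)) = -sqrt(3071)/83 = -0.67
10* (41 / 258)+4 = 721 / 129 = 5.59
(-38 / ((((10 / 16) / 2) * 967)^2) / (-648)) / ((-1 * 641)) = -1216 / 1213768899225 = -0.00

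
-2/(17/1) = -2/17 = -0.12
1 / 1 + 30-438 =-407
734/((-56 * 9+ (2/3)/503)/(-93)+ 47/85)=8755625430/71241229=122.90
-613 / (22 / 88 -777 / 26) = 31876 / 1541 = 20.69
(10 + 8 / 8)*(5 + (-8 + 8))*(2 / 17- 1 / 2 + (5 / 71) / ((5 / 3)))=-45155 / 2414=-18.71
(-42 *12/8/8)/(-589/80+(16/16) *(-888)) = 630/71629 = 0.01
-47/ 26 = -1.81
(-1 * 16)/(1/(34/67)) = -544/67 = -8.12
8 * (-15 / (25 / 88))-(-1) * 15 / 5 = -419.40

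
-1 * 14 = -14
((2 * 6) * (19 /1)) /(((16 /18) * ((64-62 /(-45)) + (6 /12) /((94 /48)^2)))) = 50994765 /13023676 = 3.92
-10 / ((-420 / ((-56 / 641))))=-4 / 1923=-0.00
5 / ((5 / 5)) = 5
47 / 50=0.94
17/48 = 0.35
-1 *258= -258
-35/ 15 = -7/ 3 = -2.33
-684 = -684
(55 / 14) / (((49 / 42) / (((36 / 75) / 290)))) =0.01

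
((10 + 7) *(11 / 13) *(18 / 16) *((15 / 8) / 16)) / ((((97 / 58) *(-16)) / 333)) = -243790965 / 10330112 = -23.60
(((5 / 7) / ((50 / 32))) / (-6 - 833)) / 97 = -16 / 2848405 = -0.00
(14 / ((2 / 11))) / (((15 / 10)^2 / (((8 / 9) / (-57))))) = -2464 / 4617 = -0.53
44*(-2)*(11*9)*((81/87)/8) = -29403/29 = -1013.90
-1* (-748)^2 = -559504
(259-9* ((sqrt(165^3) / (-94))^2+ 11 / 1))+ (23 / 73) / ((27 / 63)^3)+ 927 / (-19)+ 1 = -1475575473457 / 330899364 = -4459.29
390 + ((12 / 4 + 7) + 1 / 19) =7601 / 19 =400.05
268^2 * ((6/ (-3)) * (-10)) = 1436480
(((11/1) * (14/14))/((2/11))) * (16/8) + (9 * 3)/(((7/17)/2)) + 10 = 1835/7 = 262.14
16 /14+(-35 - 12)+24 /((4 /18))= 435 /7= 62.14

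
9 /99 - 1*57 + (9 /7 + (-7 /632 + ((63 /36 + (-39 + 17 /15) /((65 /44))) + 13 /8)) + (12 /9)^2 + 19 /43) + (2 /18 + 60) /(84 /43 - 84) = -29462260126151 /385605019800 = -76.41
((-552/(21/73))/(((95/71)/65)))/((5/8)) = -99181888/665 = -149145.70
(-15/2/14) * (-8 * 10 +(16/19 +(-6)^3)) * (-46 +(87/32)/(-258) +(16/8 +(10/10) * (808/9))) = 3973138315/549024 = 7236.73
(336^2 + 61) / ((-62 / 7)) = -790699 / 62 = -12753.21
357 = 357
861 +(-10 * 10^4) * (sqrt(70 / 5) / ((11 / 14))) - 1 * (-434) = 1295 - 1400000 * sqrt(14) / 11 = -474915.94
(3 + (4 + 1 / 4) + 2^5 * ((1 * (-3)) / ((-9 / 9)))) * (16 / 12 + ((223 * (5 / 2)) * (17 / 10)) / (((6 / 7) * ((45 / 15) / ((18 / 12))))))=3662071 / 64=57219.86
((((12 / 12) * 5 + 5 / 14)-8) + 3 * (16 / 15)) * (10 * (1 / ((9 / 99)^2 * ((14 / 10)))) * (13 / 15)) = 20449 / 49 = 417.33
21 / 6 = 7 / 2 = 3.50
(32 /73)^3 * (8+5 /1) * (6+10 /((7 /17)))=33.16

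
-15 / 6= -5 / 2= -2.50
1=1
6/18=1/3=0.33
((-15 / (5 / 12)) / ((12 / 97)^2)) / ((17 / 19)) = -178771 / 68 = -2628.99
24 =24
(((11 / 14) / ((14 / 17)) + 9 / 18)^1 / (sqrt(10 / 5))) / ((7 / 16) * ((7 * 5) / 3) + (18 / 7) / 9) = 1710 * sqrt(2) / 12677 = 0.19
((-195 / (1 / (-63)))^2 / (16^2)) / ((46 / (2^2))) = 150921225 / 2944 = 51264.00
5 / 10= 1 / 2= 0.50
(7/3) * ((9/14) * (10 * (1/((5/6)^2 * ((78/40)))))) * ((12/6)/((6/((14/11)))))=672/143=4.70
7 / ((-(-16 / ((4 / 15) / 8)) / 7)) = 0.10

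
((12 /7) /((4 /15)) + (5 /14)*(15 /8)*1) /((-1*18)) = -265 /672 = -0.39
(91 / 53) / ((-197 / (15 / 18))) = -455 / 62646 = -0.01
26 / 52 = 0.50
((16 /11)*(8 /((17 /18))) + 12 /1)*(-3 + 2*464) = 4206900 /187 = 22496.79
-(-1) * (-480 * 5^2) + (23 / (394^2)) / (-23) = -1862832001 / 155236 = -12000.00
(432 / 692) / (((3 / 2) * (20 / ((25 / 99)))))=10 / 1903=0.01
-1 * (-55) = 55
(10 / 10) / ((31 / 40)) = 40 / 31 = 1.29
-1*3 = -3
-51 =-51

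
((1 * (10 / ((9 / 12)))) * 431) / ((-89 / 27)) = -155160 / 89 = -1743.37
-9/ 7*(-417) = 3753/ 7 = 536.14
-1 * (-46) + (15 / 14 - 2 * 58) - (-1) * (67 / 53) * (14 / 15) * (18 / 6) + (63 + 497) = 1835007 / 3710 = 494.61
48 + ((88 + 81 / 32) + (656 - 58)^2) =11447761 / 32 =357742.53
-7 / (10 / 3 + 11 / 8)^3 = -96768 / 1442897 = -0.07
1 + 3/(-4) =1/4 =0.25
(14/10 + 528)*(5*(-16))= -42352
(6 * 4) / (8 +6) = 12 / 7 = 1.71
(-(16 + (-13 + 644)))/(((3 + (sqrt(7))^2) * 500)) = -647/5000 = -0.13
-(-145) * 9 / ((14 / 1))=1305 / 14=93.21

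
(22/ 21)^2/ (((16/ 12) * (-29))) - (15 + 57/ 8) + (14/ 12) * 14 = -198487/ 34104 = -5.82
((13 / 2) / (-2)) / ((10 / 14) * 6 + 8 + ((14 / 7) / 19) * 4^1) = -133 / 520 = -0.26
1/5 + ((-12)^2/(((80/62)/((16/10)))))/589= 239/475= 0.50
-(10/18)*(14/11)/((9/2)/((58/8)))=-1015/891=-1.14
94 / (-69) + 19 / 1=1217 / 69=17.64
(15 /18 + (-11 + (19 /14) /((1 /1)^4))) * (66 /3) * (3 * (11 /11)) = -4070 /7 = -581.43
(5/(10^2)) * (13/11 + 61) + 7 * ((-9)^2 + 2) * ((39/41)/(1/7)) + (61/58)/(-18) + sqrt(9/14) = 3 * sqrt(14)/14 + 9114740389/2354220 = 3872.46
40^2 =1600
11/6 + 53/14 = 118/21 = 5.62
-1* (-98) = 98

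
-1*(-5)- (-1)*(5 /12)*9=35 /4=8.75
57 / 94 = 0.61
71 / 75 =0.95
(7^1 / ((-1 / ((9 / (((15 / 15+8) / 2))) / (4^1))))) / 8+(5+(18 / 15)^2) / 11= 651 / 4400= 0.15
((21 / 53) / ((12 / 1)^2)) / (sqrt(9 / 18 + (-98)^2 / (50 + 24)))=7*sqrt(713434) / 24526704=0.00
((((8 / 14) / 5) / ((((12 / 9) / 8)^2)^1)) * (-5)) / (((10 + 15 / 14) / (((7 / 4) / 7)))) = -72 / 155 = -0.46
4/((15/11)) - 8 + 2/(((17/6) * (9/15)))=-992/255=-3.89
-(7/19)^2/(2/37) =-1813/722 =-2.51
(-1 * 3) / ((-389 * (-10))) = -3 / 3890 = -0.00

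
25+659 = 684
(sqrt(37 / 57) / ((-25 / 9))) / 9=-sqrt(2109) / 1425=-0.03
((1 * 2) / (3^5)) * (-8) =-16 / 243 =-0.07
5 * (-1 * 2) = -10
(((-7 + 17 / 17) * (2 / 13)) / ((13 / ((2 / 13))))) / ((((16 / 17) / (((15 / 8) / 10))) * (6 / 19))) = -969 / 140608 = -0.01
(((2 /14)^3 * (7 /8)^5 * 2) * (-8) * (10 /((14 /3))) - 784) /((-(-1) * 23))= -1605737 /47104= -34.09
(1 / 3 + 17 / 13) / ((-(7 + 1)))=-8 / 39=-0.21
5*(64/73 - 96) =-34720/73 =-475.62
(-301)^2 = 90601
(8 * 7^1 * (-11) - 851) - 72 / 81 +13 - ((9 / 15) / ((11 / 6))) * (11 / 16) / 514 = -1454.89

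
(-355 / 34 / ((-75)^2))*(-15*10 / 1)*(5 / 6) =71 / 306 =0.23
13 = 13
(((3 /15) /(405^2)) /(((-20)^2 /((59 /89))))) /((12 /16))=59 /21897337500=0.00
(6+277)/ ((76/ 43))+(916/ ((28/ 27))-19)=544983/ 532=1024.40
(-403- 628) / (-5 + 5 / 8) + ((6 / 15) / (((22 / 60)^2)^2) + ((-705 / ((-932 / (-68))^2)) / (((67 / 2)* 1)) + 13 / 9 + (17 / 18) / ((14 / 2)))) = 8698083913782797 / 33550417960290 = 259.25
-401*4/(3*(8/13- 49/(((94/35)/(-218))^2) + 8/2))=46062068/27812726355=0.00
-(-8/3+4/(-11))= 100/33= 3.03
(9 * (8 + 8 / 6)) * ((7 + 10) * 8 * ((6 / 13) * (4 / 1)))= 21090.46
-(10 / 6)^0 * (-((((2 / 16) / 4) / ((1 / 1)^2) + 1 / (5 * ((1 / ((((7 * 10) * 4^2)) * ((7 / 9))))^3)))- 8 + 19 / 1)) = 3084098202937 / 23328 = 132205855.75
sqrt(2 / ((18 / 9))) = 1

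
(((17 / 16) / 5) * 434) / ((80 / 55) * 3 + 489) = 40579 / 217080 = 0.19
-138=-138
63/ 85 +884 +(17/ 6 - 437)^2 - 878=576832753/ 3060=188507.44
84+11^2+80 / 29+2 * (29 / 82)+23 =275213 / 1189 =231.47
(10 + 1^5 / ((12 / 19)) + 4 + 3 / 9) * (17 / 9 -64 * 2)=-216785 / 108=-2007.27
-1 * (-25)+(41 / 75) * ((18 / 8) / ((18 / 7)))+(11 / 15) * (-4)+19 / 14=33463 / 1400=23.90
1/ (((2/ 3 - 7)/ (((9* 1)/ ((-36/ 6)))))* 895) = 9/ 34010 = 0.00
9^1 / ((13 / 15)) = 135 / 13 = 10.38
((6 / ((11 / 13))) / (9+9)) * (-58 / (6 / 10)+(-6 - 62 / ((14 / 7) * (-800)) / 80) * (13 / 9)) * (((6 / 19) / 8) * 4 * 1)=-788730761 / 120384000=-6.55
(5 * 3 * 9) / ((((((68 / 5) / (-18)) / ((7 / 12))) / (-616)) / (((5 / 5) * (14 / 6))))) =2546775 / 17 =149810.29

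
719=719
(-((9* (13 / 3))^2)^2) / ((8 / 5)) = -11567205 / 8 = -1445900.62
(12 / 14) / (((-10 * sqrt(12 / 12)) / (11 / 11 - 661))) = 396 / 7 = 56.57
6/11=0.55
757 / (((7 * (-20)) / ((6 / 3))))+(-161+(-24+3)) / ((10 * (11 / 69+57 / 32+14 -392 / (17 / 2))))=-809650447 / 79290610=-10.21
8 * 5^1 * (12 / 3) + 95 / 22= 3615 / 22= 164.32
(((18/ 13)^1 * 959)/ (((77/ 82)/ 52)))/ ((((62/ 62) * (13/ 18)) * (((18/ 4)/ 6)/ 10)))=194123520/ 143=1357507.13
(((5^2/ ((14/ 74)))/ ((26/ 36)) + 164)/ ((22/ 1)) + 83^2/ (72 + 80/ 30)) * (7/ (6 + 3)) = 3460565/ 41184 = 84.03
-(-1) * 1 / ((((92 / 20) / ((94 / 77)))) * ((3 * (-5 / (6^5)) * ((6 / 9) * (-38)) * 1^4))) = 182736 / 33649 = 5.43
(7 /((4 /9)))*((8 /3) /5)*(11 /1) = 462 /5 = 92.40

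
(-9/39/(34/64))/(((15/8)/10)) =-512/221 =-2.32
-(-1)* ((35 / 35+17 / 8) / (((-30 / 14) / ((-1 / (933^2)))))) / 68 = 35 / 1420638048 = 0.00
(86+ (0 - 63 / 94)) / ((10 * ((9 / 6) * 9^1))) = 8021 / 12690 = 0.63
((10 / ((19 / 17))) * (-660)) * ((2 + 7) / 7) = -7592.48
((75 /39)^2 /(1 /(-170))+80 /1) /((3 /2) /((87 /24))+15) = -896390 /25181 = -35.60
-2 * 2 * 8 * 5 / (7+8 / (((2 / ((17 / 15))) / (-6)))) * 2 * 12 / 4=4800 / 101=47.52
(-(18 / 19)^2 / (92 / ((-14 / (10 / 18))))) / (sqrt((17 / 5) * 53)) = 10206 * sqrt(4505) / 37405015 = 0.02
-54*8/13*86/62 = -18576/403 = -46.09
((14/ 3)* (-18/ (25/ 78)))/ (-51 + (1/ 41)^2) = 5506956/ 1071625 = 5.14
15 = 15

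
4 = 4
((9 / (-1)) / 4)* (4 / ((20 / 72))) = -162 / 5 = -32.40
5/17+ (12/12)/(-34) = 9/34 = 0.26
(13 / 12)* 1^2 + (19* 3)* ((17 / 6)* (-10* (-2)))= 38773 / 12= 3231.08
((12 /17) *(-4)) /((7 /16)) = -768 /119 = -6.45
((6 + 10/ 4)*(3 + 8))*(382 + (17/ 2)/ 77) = 1000365/ 28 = 35727.32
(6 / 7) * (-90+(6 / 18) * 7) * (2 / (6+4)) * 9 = -4734 / 35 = -135.26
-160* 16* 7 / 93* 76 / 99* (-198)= 2723840 / 93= 29288.60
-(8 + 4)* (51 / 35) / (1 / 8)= -4896 / 35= -139.89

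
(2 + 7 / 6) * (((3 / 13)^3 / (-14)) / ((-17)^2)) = -171 / 17778124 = -0.00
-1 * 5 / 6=-5 / 6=-0.83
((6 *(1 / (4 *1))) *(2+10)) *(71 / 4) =639 / 2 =319.50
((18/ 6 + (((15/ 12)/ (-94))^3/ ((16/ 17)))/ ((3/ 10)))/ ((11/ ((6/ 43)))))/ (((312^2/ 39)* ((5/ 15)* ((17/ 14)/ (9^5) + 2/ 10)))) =0.00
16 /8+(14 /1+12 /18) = 50 /3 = 16.67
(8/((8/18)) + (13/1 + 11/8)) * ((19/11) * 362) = 890701/44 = 20243.20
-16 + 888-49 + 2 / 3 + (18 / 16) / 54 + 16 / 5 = 66151 / 80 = 826.89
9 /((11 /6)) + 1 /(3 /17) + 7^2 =1966 /33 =59.58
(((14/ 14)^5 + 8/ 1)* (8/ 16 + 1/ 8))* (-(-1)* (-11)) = -495/ 8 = -61.88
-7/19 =-0.37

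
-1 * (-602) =602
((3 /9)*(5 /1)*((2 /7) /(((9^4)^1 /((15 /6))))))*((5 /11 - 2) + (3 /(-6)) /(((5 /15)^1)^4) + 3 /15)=-23015 /3031182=-0.01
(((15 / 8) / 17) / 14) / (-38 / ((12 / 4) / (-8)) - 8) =9 / 106624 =0.00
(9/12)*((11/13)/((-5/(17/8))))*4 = -561/520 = -1.08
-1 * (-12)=12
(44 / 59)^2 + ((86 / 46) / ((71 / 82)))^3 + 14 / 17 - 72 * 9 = -164038754695520898 / 257698267538249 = -636.55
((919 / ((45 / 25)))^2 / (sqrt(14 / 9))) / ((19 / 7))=21114025 * sqrt(14) / 1026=76999.46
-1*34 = -34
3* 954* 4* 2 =22896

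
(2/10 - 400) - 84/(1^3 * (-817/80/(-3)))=-1733983/4085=-424.48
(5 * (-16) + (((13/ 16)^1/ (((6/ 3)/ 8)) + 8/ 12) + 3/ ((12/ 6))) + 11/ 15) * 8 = -2954/ 5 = -590.80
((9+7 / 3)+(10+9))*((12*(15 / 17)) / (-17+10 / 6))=-8190 / 391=-20.95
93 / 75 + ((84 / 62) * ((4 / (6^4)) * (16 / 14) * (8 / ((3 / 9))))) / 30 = 26027 / 20925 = 1.24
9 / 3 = 3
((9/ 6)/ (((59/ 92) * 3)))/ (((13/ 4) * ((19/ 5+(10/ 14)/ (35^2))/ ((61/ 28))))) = 343735/ 2499653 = 0.14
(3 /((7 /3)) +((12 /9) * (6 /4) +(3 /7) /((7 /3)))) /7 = 170 /343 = 0.50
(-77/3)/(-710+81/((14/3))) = 1078/29091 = 0.04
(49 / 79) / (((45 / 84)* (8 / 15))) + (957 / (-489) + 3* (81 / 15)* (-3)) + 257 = 26863203 / 128770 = 208.61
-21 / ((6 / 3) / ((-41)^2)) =-35301 / 2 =-17650.50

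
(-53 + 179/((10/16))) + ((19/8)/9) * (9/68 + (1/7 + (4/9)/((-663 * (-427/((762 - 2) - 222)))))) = 50388782407/215822880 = 233.47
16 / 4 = 4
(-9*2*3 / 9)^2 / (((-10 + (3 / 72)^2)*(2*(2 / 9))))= -46656 / 5759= -8.10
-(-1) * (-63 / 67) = -63 / 67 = -0.94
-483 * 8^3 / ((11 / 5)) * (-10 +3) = 8655360 / 11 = 786850.91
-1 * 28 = -28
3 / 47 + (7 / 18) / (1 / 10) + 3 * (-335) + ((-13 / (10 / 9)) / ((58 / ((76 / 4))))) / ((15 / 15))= -246537269 / 245340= -1004.88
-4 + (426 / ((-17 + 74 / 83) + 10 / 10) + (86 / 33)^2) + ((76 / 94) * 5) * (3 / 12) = -47445173 / 1944954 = -24.39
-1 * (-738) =738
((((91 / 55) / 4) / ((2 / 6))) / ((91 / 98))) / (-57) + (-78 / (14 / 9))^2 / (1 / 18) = 4634819219 / 102410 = 45257.49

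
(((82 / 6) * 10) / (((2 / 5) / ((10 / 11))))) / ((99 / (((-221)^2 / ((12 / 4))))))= 500620250 / 9801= 51078.49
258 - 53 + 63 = 268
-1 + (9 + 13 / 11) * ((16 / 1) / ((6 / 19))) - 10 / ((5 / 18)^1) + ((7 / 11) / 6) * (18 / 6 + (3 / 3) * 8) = 10561 / 22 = 480.05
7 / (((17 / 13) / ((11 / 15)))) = 1001 / 255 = 3.93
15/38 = 0.39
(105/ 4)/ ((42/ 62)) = 155/ 4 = 38.75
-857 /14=-61.21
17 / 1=17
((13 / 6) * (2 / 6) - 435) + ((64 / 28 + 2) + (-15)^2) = -25829 / 126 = -204.99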